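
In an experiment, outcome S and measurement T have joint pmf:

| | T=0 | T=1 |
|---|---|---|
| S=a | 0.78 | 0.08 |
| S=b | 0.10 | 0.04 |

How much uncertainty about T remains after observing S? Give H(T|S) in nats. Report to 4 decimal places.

Chain rule: H(T|S) = H(S,T) − H(S).
Marginals: p(S) = (0.8600, 0.1400), p(T) = (0.8800, 0.1200).
H(S,T) = 0.7549 nats; H(S) = 0.4050 nats.
H(T|S) = 0.7549 − 0.4050 = 0.3499 nats.

0.3499 nats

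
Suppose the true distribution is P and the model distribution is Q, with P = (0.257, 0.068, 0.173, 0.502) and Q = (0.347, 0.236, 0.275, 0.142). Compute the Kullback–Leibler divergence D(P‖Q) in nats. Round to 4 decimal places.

D(P‖Q) = Σ p·ln(p/q).
  0.257·ln(0.257/0.347) = -0.07716
  0.068·ln(0.068/0.236) = -0.08461
  0.173·ln(0.173/0.275) = -0.08018
  0.502·ln(0.502/0.142) = 0.63391
D(P‖Q) = 0.3920 nats.

0.3920 nats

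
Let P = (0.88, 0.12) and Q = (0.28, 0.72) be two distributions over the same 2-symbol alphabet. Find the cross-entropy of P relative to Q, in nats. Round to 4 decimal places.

H(P,Q) = −Σ p·ln q.
  −0.88·ln(0.28) = 1.12021
  −0.12·ln(0.72) = 0.03942
H(P,Q) = 1.1596 nats.

1.1596 nats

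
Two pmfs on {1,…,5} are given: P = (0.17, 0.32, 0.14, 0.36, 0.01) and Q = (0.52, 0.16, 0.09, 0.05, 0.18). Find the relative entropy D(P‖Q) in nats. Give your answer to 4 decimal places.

D(P‖Q) = Σ p·ln(p/q).
  0.17·ln(0.17/0.52) = -0.19007
  0.32·ln(0.32/0.16) = 0.22181
  0.14·ln(0.14/0.09) = 0.06186
  0.36·ln(0.36/0.05) = 0.71067
  0.01·ln(0.01/0.18) = -0.02890
D(P‖Q) = 0.7754 nats.

0.7754 nats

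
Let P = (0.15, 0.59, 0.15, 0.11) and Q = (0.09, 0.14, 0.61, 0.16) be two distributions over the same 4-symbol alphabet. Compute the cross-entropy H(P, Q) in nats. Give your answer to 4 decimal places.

1.7969 nats

H(P,Q) = −Σ p·ln q.
  −0.15·ln(0.09) = 0.36119
  −0.59·ln(0.14) = 1.16001
  −0.15·ln(0.61) = 0.07414
  −0.11·ln(0.16) = 0.20158
H(P,Q) = 1.7969 nats.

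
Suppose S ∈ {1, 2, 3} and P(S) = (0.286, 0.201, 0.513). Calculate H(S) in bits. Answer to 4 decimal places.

H(S) = −Σ p·log₂ p.
  −(0.286)·log₂(0.286) = 0.51649
  −(0.201)·log₂(0.201) = 0.46526
  −(0.513)·log₂(0.513) = 0.49400
Sum: 0.51649 + 0.46526 + 0.49400 = 1.4758 bits.

1.4758 bits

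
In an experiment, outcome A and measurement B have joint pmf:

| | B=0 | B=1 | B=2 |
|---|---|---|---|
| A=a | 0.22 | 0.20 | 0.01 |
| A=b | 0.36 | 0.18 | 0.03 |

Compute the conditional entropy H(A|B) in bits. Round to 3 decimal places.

0.967 bits

Chain rule: H(A|B) = H(A,B) − H(B).
Marginals: p(A) = (0.4300, 0.5700), p(B) = (0.5800, 0.3800, 0.0400).
H(A,B) = 2.1391 bits; H(B) = 1.1720 bits.
H(A|B) = 2.1391 − 1.1720 = 0.967 bits.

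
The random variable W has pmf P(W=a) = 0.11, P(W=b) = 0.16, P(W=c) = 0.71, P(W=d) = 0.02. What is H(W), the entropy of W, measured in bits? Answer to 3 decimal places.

H(W) = −Σ p·log₂ p.
  −(0.11)·log₂(0.11) = 0.3503
  −(0.16)·log₂(0.16) = 0.4230
  −(0.71)·log₂(0.71) = 0.3508
  −(0.02)·log₂(0.02) = 0.1129
Sum: 0.3503 + 0.4230 + 0.3508 + 0.1129 = 1.237 bits.

1.237 bits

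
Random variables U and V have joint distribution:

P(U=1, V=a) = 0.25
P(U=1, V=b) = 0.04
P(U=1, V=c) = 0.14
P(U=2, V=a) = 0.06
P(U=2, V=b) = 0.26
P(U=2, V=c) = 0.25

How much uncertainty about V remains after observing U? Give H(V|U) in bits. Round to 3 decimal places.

Chain rule: H(V|U) = H(U,V) − H(U).
Marginals: p(U) = (0.4300, 0.5700), p(V) = (0.3100, 0.3000, 0.3900).
H(U,V) = 2.3317 bits; H(U) = 0.9858 bits.
H(V|U) = 2.3317 − 0.9858 = 1.346 bits.

1.346 bits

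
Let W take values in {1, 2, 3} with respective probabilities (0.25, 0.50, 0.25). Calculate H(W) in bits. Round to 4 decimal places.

1.5000 bits

H(W) = −Σ p·log₂ p.
  −(0.25)·log₂(0.25) = 0.50000
  −(0.50)·log₂(0.50) = 0.50000
  −(0.25)·log₂(0.25) = 0.50000
Sum: 0.50000 + 0.50000 + 0.50000 = 1.5000 bits.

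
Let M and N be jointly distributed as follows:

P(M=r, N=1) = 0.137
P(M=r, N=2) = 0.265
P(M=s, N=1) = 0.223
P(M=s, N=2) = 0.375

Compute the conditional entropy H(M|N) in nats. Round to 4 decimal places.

Chain rule: H(M|N) = H(M,N) − H(N).
Marginals: p(M) = (0.4020, 0.5980), p(N) = (0.3600, 0.6400).
H(M,N) = 1.3267 nats; H(N) = 0.6534 nats.
H(M|N) = 1.3267 − 0.6534 = 0.6733 nats.

0.6733 nats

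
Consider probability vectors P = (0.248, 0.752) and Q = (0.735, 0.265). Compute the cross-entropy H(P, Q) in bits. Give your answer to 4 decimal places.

1.5509 bits

H(P,Q) = −Σ p·log₂ q.
  −0.248·log₂(0.735) = 0.11016
  −0.752·log₂(0.265) = 1.44078
H(P,Q) = 1.5509 bits.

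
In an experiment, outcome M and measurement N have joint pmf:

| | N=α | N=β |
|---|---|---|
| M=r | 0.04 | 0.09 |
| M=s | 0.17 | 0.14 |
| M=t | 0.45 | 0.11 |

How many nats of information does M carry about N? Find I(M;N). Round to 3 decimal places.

0.070 nats

Marginals: p(M) = (0.1300, 0.3100, 0.5600), p(N) = (0.6600, 0.3400).
I(M;N) = Σ p(x,y)·ln[p(x,y)/(p(x)p(y))].
  (r,α): 0.04·ln(0.4662) = -0.0305
  (r,β): 0.09·ln(2.0362) = 0.0640
  (s,α): 0.17·ln(0.8309) = -0.0315
  (s,β): 0.14·ln(1.3283) = 0.0397
  (t,α): 0.45·ln(1.2175) = 0.0886
  (t,β): 0.11·ln(0.5777) = -0.0604
Sum = 0.070 nats.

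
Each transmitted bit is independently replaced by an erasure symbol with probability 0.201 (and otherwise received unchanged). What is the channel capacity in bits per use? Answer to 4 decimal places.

0.7990 bits

Binary erasure channel: capacity C = 1 − ε.
C = 1 − 0.201 = 0.7990 bits per channel use.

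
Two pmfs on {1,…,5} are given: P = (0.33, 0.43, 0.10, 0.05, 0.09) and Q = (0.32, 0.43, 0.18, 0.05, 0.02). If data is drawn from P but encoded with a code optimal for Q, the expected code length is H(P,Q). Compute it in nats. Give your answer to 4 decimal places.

1.4123 nats

H(P,Q) = −Σ p·ln q.
  −0.33·ln(0.32) = 0.37601
  −0.43·ln(0.43) = 0.36291
  −0.10·ln(0.18) = 0.17148
  −0.05·ln(0.05) = 0.14979
  −0.09·ln(0.02) = 0.35208
H(P,Q) = 1.4123 nats.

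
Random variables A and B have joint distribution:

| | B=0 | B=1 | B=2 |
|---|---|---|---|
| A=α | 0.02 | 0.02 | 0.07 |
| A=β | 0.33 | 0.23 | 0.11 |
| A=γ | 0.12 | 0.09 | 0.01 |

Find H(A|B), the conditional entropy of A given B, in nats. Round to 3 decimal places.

Chain rule: H(A|B) = H(A,B) − H(B).
Marginals: p(A) = (0.1100, 0.6700, 0.2200), p(B) = (0.4700, 0.3400, 0.1900).
H(A,B) = 1.8065 nats; H(B) = 1.0372 nats.
H(A|B) = 1.8065 − 1.0372 = 0.769 nats.

0.769 nats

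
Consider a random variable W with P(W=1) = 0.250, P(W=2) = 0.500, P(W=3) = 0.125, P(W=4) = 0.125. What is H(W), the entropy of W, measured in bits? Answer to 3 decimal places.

1.750 bits

H(W) = −Σ p·log₂ p.
  −(0.250)·log₂(0.250) = 0.5000
  −(0.500)·log₂(0.500) = 0.5000
  −(0.125)·log₂(0.125) = 0.3750
  −(0.125)·log₂(0.125) = 0.3750
Sum: 0.5000 + 0.5000 + 0.3750 + 0.3750 = 1.750 bits.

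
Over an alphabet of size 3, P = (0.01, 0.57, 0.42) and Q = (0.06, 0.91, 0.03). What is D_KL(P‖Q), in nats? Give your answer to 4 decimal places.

D(P‖Q) = Σ p·ln(p/q).
  0.01·ln(0.01/0.06) = -0.01792
  0.57·ln(0.57/0.91) = -0.26665
  0.42·ln(0.42/0.03) = 1.10840
D(P‖Q) = 0.8238 nats.

0.8238 nats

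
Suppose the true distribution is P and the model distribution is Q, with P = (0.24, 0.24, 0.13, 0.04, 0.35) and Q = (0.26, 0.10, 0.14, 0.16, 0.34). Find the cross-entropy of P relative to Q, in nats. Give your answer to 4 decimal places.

1.5824 nats

H(P,Q) = −Σ p·ln q.
  −0.24·ln(0.26) = 0.32330
  −0.24·ln(0.10) = 0.55262
  −0.13·ln(0.14) = 0.25559
  −0.04·ln(0.16) = 0.07330
  −0.35·ln(0.34) = 0.37758
H(P,Q) = 1.5824 nats.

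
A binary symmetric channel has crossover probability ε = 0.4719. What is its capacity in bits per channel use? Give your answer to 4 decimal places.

Binary symmetric channel: C = 1 − h₂(ε) where h₂ is the binary entropy function.
h₂(0.4719) = −0.4719·log₂0.4719 − 0.5281·log₂0.5281 = 0.9977.
C = 1 − 0.9977 = 0.0023 bits per channel use.

0.0023 bits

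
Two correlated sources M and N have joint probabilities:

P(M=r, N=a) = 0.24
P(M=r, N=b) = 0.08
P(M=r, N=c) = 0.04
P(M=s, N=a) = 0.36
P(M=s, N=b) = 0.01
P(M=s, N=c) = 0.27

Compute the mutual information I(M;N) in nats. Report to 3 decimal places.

Marginals: p(M) = (0.3600, 0.6400), p(N) = (0.6000, 0.0900, 0.3100).
I(M;N) = H(M) + H(N) − H(M,N).
H(M) = 0.6534, H(N) = 0.8863, H(M,N) = 1.4407.
I(M;N) = 0.6534 + 0.8863 − 1.4407 = 0.099 nats.

0.099 nats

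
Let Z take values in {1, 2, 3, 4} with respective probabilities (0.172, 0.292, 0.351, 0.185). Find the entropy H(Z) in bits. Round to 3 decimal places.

H(Z) = −Σ p·log₂ p.
  −(0.172)·log₂(0.172) = 0.4368
  −(0.292)·log₂(0.292) = 0.5186
  −(0.351)·log₂(0.351) = 0.5302
  −(0.185)·log₂(0.185) = 0.4504
Sum: 0.4368 + 0.5186 + 0.5302 + 0.4504 = 1.936 bits.

1.936 bits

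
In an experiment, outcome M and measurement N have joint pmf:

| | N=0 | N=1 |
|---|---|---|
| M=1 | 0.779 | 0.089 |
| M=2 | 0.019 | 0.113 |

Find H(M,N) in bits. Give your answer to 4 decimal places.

H(M,N) = −Σ p(x,y)·log₂ p(x,y) over all 4 cells.
  cell (1,0): −0.779·log₂0.779 = 0.28068
  cell (1,1): −0.089·log₂0.089 = 0.31061
  cell (2,0): −0.019·log₂0.019 = 0.10864
  cell (2,1): −0.113·log₂0.113 = 0.35545
Sum = 1.0554 bits.

1.0554 bits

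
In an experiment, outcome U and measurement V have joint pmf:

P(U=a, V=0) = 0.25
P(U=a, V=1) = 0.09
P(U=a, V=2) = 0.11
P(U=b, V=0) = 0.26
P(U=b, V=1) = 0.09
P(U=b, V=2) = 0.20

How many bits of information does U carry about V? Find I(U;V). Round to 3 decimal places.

0.012 bits

Marginals: p(U) = (0.4500, 0.5500), p(V) = (0.5100, 0.1800, 0.3100).
I(U;V) = H(U) + H(V) − H(U,V).
H(U) = 0.9928, H(V) = 1.4645, H(U,V) = 2.4453.
I(U;V) = 0.9928 + 1.4645 − 2.4453 = 0.012 bits.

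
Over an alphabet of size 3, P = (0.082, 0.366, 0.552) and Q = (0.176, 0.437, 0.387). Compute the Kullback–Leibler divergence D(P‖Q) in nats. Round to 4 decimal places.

D(P‖Q) = Σ p·ln(p/q).
  0.082·ln(0.082/0.176) = -0.06263
  0.366·ln(0.366/0.437) = -0.06489
  0.552·ln(0.552/0.387) = 0.19603
D(P‖Q) = 0.0685 nats.

0.0685 nats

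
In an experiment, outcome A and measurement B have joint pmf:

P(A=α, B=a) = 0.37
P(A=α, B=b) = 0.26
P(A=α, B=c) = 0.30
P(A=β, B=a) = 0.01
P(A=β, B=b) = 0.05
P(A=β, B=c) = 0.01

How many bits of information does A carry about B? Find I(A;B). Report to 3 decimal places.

0.038 bits

Marginals: p(A) = (0.9300, 0.0700), p(B) = (0.3800, 0.3100, 0.3100).
I(A;B) = Σ p(x,y)·log₂[p(x,y)/(p(x)p(y))].
  (α,a): 0.37·log₂(1.0470) = 0.0245
  (α,b): 0.26·log₂(0.9018) = -0.0388
  (α,c): 0.30·log₂(1.0406) = 0.0172
  (β,a): 0.01·log₂(0.3759) = -0.0141
  (β,b): 0.05·log₂(2.3041) = 0.0602
  (β,c): 0.01·log₂(0.4608) = -0.0112
Sum = 0.038 bits.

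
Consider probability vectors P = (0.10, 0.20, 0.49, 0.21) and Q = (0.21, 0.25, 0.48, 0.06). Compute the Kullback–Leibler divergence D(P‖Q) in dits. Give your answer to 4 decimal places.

D(P‖Q) = Σ p·log₁₀(p/q).
  0.10·log₁₀(0.10/0.21) = -0.03222
  0.20·log₁₀(0.20/0.25) = -0.01938
  0.49·log₁₀(0.49/0.48) = 0.00439
  0.21·log₁₀(0.21/0.06) = 0.11425
D(P‖Q) = 0.0670 dits.

0.0670 dits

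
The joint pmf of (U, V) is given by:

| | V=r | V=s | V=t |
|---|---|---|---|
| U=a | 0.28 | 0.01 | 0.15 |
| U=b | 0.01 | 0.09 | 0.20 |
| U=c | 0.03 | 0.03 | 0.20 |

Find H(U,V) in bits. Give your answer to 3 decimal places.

H(U,V) = −Σ p(x,y)·log₂ p(x,y) over all 9 cells.
  cell (a,r): −0.28·log₂0.28 = 0.5142
  cell (a,s): −0.01·log₂0.01 = 0.0664
  cell (a,t): −0.15·log₂0.15 = 0.4105
  cell (b,r): −0.01·log₂0.01 = 0.0664
  cell (b,s): −0.09·log₂0.09 = 0.3127
  cell (b,t): −0.20·log₂0.20 = 0.4644
  cell (c,r): −0.03·log₂0.03 = 0.1518
  cell (c,s): −0.03·log₂0.03 = 0.1518
  cell (c,t): −0.20·log₂0.20 = 0.4644
Sum = 2.603 bits.

2.603 bits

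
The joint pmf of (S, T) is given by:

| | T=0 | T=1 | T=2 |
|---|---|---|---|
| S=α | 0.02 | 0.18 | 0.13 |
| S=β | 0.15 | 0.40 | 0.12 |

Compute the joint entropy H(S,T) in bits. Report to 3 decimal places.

H(S,T) = −Σ p(x,y)·log₂ p(x,y) over all 6 cells.
  cell (α,0): −0.02·log₂0.02 = 0.1129
  cell (α,1): −0.18·log₂0.18 = 0.4453
  cell (α,2): −0.13·log₂0.13 = 0.3826
  cell (β,0): −0.15·log₂0.15 = 0.4105
  cell (β,1): −0.40·log₂0.40 = 0.5288
  cell (β,2): −0.12·log₂0.12 = 0.3671
Sum = 2.247 bits.

2.247 bits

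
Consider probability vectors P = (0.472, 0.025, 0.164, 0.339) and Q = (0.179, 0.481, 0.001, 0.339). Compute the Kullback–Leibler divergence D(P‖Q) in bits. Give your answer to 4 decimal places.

1.7602 bits

D(P‖Q) = Σ p·log₂(p/q).
  0.472·log₂(0.472/0.179) = 0.66025
  0.025·log₂(0.025/0.481) = -0.10665
  0.164·log₂(0.164/0.001) = 1.20664
  0.339·log₂(0.339/0.339) = 0.00000
D(P‖Q) = 1.7602 bits.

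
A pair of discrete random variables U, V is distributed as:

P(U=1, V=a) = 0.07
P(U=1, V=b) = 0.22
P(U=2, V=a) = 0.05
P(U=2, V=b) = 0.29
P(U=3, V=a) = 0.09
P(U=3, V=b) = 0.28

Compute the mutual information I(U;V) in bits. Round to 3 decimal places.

Marginals: p(U) = (0.2900, 0.3400, 0.3700), p(V) = (0.2100, 0.7900).
I(U;V) = Σ p(x,y)·log₂[p(x,y)/(p(x)p(y))].
  (1,a): 0.07·log₂(1.1494) = 0.0141
  (1,b): 0.22·log₂(0.9603) = -0.0129
  (2,a): 0.05·log₂(0.7003) = -0.0257
  (2,b): 0.29·log₂(1.0797) = 0.0321
  (3,a): 0.09·log₂(1.1583) = 0.0191
  (3,b): 0.28·log₂(0.9579) = -0.0174
Sum = 0.009 bits.

0.009 bits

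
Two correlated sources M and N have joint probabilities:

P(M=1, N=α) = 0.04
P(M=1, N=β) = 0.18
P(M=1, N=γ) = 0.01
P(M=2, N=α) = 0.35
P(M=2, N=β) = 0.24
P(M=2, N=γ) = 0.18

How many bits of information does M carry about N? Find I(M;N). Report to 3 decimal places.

0.122 bits

Marginals: p(M) = (0.2300, 0.7700), p(N) = (0.3900, 0.4200, 0.1900).
I(M;N) = H(M) + H(N) − H(M,N).
H(M) = 0.7780, H(N) = 1.5107, H(M,N) = 2.1670.
I(M;N) = 0.7780 + 1.5107 − 2.1670 = 0.122 bits.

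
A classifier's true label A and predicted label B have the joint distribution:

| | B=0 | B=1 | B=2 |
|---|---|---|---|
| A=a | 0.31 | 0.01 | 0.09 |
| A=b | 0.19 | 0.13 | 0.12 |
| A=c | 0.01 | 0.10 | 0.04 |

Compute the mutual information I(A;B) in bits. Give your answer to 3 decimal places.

0.256 bits

Marginals: p(A) = (0.4100, 0.4400, 0.1500), p(B) = (0.5100, 0.2400, 0.2500).
I(A;B) = Σ p(x,y)·log₂[p(x,y)/(p(x)p(y))].
  (a,0): 0.31·log₂(1.4825) = 0.1761
  (a,1): 0.01·log₂(0.1016) = -0.0330
  (a,2): 0.09·log₂(0.8780) = -0.0169
  (b,0): 0.19·log₂(0.8467) = -0.0456
  (b,1): 0.13·log₂(1.2311) = 0.0390
  (b,2): 0.12·log₂(1.0909) = 0.0151
  (c,0): 0.01·log₂(0.1307) = -0.0294
  (c,1): 0.10·log₂(2.7778) = 0.1474
  (c,2): 0.04·log₂(1.0667) = 0.0037
Sum = 0.256 bits.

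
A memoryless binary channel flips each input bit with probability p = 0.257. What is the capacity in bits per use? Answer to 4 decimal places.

0.1778 bits

Binary symmetric channel: C = 1 − h₂(ε) where h₂ is the binary entropy function.
h₂(0.257) = −0.257·log₂0.257 − 0.743·log₂0.743 = 0.8222.
C = 1 − 0.8222 = 0.1778 bits per channel use.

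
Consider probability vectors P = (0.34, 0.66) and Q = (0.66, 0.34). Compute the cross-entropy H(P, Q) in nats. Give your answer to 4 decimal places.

0.8533 nats

H(P,Q) = −Σ p·ln q.
  −0.34·ln(0.66) = 0.14128
  −0.66·ln(0.34) = 0.71201
H(P,Q) = 0.8533 nats.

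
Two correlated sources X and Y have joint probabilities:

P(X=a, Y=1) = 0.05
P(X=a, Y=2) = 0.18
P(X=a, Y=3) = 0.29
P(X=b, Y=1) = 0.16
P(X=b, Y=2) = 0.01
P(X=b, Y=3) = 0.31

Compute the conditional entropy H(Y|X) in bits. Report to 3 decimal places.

1.194 bits

Chain rule: H(Y|X) = H(X,Y) − H(X).
Marginals: p(X) = (0.5200, 0.4800), p(Y) = (0.2100, 0.1900, 0.6000).
H(X,Y) = 2.1926 bits; H(X) = 0.9988 bits.
H(Y|X) = 2.1926 − 0.9988 = 1.194 bits.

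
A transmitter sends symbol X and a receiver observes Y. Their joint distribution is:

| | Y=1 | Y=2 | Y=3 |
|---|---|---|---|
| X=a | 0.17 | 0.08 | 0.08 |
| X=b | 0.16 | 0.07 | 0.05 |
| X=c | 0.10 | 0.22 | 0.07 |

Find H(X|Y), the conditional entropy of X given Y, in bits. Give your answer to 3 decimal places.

Marginals: p(X) = (0.3300, 0.2800, 0.3900), p(Y) = (0.4300, 0.3700, 0.2000).
H(X|Y) = Σ p(Y) · H(X|Y=·).
  Y=1: p=0.4300, H(X|Y=1) = 1.5494
  Y=2: p=0.3700, H(X|Y=2) = 1.3781
  Y=3: p=0.2000, H(X|Y=3) = 1.5589
Weighted sum = 1.488 bits.

1.488 bits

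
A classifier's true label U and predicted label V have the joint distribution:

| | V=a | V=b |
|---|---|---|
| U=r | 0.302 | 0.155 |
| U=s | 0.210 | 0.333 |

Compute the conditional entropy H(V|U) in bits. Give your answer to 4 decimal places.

0.9450 bits

Chain rule: H(V|U) = H(U,V) − H(U).
Marginals: p(U) = (0.4570, 0.5430), p(V) = (0.5120, 0.4880).
H(U,V) = 1.9397 bits; H(U) = 0.9947 bits.
H(V|U) = 1.9397 − 0.9947 = 0.9450 bits.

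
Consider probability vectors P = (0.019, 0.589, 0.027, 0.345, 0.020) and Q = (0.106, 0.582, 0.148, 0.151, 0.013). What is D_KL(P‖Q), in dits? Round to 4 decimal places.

D(P‖Q) = Σ p·log₁₀(p/q).
  0.019·log₁₀(0.019/0.106) = -0.01418
  0.589·log₁₀(0.589/0.582) = 0.00306
  0.027·log₁₀(0.027/0.148) = -0.01995
  0.345·log₁₀(0.345/0.151) = 0.12380
  0.020·log₁₀(0.020/0.013) = 0.00374
D(P‖Q) = 0.0965 dits.

0.0965 dits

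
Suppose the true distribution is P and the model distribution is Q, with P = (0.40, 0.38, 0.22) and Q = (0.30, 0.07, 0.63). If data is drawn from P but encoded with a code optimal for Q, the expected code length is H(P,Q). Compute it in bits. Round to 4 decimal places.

2.2993 bits

H(P,Q) = −Σ p·log₂ q.
  −0.40·log₂(0.30) = 0.69479
  −0.38·log₂(0.07) = 1.45787
  −0.22·log₂(0.63) = 0.14665
H(P,Q) = 2.2993 bits.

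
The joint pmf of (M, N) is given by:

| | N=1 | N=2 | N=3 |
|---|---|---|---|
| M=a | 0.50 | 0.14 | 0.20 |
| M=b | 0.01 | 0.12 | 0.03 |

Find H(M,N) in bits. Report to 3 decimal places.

1.947 bits

H(M,N) = −Σ p(x,y)·log₂ p(x,y) over all 6 cells.
  cell (a,1): −0.50·log₂0.50 = 0.5000
  cell (a,2): −0.14·log₂0.14 = 0.3971
  cell (a,3): −0.20·log₂0.20 = 0.4644
  cell (b,1): −0.01·log₂0.01 = 0.0664
  cell (b,2): −0.12·log₂0.12 = 0.3671
  cell (b,3): −0.03·log₂0.03 = 0.1518
Sum = 1.947 bits.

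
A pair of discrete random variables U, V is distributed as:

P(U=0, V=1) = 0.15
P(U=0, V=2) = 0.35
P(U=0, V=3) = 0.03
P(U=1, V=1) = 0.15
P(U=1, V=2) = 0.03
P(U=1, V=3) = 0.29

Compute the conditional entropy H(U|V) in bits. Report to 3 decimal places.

Chain rule: H(U|V) = H(U,V) − H(V).
Marginals: p(U) = (0.5300, 0.4700), p(V) = (0.3000, 0.3800, 0.3200).
H(U,V) = 2.1726 bits; H(V) = 1.5776 bits.
H(U|V) = 2.1726 − 1.5776 = 0.595 bits.

0.595 bits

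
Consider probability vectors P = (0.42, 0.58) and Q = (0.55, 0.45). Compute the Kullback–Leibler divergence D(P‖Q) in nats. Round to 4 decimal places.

D(P‖Q) = Σ p·ln(p/q).
  0.42·ln(0.42/0.55) = -0.11326
  0.58·ln(0.58/0.45) = 0.14719
D(P‖Q) = 0.0339 nats.

0.0339 nats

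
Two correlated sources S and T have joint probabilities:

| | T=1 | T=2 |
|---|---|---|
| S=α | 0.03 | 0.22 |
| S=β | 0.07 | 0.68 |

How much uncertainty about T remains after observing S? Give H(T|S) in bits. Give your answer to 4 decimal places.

Marginals: p(S) = (0.2500, 0.7500), p(T) = (0.1000, 0.9000).
H(T|S) = Σ p(S) · H(T|S=·).
  S=α: p=0.2500, H(T|S=α) = 0.5294
  S=β: p=0.7500, H(T|S=β) = 0.4475
Weighted sum = 0.4680 bits.

0.4680 bits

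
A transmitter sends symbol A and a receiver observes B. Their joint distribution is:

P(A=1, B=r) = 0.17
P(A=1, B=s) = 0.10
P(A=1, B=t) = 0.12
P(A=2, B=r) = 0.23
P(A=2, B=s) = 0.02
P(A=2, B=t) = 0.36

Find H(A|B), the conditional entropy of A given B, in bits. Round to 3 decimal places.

Marginals: p(A) = (0.3900, 0.6100), p(B) = (0.4000, 0.1200, 0.4800).
H(A|B) = Σ p(B) · H(A|B=·).
  B=r: p=0.4000, H(A|B=r) = 0.9837
  B=s: p=0.1200, H(A|B=s) = 0.6500
  B=t: p=0.4800, H(A|B=t) = 0.8113
Weighted sum = 0.861 bits.

0.861 bits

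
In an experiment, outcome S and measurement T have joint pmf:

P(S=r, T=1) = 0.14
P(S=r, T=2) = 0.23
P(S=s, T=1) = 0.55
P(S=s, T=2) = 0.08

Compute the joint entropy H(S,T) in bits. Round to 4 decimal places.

1.6507 bits

H(S,T) = −Σ p(x,y)·log₂ p(x,y) over all 4 cells.
  cell (r,1): −0.14·log₂0.14 = 0.39711
  cell (r,2): −0.23·log₂0.23 = 0.48767
  cell (s,1): −0.55·log₂0.55 = 0.47437
  cell (s,2): −0.08·log₂0.08 = 0.29151
Sum = 1.6507 bits.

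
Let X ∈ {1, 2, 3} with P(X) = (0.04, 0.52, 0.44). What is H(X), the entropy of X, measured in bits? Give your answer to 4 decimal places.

H(X) = −Σ p·log₂ p.
  −(0.04)·log₂(0.04) = 0.18575
  −(0.52)·log₂(0.52) = 0.49058
  −(0.44)·log₂(0.44) = 0.52115
Sum: 0.18575 + 0.49058 + 0.52115 = 1.1975 bits.

1.1975 bits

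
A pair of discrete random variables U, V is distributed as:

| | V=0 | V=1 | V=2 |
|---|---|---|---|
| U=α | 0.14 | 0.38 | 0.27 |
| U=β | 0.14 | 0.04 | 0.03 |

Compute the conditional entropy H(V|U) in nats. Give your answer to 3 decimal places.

0.992 nats

Chain rule: H(V|U) = H(U,V) − H(U).
Marginals: p(U) = (0.7900, 0.2100), p(V) = (0.2800, 0.4200, 0.3000).
H(U,V) = 1.5057 nats; H(U) = 0.5140 nats.
H(V|U) = 1.5057 − 0.5140 = 0.992 nats.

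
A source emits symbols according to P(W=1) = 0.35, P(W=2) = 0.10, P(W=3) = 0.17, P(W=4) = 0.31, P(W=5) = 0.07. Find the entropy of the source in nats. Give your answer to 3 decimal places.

H(W) = −Σ p·ln p.
  −(0.35)·ln(0.35) = 0.3674
  −(0.10)·ln(0.10) = 0.2303
  −(0.17)·ln(0.17) = 0.3012
  −(0.31)·ln(0.31) = 0.3631
  −(0.07)·ln(0.07) = 0.1861
Sum: 0.3674 + 0.2303 + 0.3012 + 0.3631 + 0.1861 = 1.448 nats.

1.448 nats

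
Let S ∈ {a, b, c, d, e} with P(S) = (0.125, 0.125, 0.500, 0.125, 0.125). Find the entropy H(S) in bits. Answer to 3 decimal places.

2.000 bits

H(S) = −Σ p·log₂ p.
  −(0.125)·log₂(0.125) = 0.3750
  −(0.125)·log₂(0.125) = 0.3750
  −(0.500)·log₂(0.500) = 0.5000
  −(0.125)·log₂(0.125) = 0.3750
  −(0.125)·log₂(0.125) = 0.3750
Sum: 0.3750 + 0.3750 + 0.5000 + 0.3750 + 0.3750 = 2.000 bits.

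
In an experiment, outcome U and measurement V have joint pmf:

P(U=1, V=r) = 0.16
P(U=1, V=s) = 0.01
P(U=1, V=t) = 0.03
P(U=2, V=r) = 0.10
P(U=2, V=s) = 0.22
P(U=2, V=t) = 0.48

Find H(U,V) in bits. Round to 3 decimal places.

H(U,V) = −Σ p(x,y)·log₂ p(x,y) over all 6 cells.
  cell (1,r): −0.16·log₂0.16 = 0.4230
  cell (1,s): −0.01·log₂0.01 = 0.0664
  cell (1,t): −0.03·log₂0.03 = 0.1518
  cell (2,r): −0.10·log₂0.10 = 0.3322
  cell (2,s): −0.22·log₂0.22 = 0.4806
  cell (2,t): −0.48·log₂0.48 = 0.5083
Sum = 1.962 bits.

1.962 bits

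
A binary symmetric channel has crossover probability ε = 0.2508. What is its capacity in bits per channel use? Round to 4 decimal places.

Binary symmetric channel: C = 1 − h₂(ε) where h₂ is the binary entropy function.
h₂(0.2508) = −0.2508·log₂0.2508 − 0.7492·log₂0.7492 = 0.8125.
C = 1 − 0.8125 = 0.1875 bits per channel use.

0.1875 bits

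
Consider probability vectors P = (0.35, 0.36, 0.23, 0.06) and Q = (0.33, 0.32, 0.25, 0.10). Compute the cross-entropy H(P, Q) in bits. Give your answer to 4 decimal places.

H(P,Q) = −Σ p·log₂ q.
  −0.35·log₂(0.33) = 0.55981
  −0.36·log₂(0.32) = 0.59179
  −0.23·log₂(0.25) = 0.46000
  −0.06·log₂(0.10) = 0.19932
H(P,Q) = 1.8109 bits.

1.8109 bits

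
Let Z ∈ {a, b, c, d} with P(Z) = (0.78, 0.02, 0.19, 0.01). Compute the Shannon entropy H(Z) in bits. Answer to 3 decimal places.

0.914 bits

H(Z) = −Σ p·log₂ p.
  −(0.78)·log₂(0.78) = 0.2796
  −(0.02)·log₂(0.02) = 0.1129
  −(0.19)·log₂(0.19) = 0.4552
  −(0.01)·log₂(0.01) = 0.0664
Sum: 0.2796 + 0.1129 + 0.4552 + 0.0664 = 0.914 bits.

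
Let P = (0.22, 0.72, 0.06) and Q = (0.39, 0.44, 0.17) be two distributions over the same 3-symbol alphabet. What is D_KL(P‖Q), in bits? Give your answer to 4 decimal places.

0.2397 bits

D(P‖Q) = Σ p·log₂(p/q).
  0.22·log₂(0.22/0.39) = -0.18171
  0.72·log₂(0.72/0.44) = 0.51156
  0.06·log₂(0.06/0.17) = -0.09015
D(P‖Q) = 0.2397 bits.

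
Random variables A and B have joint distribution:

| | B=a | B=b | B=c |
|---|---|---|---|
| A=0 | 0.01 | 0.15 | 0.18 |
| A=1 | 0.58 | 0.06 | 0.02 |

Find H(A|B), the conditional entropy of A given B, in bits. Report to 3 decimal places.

0.348 bits

Marginals: p(A) = (0.3400, 0.6600), p(B) = (0.5900, 0.2100, 0.2000).
H(A|B) = Σ p(B) · H(A|B=·).
  B=a: p=0.5900, H(A|B=a) = 0.1239
  B=b: p=0.2100, H(A|B=b) = 0.8631
  B=c: p=0.2000, H(A|B=c) = 0.4690
Weighted sum = 0.348 bits.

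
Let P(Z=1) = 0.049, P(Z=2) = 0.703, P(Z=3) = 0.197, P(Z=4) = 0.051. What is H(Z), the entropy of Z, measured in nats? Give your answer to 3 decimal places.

H(Z) = −Σ p·ln p.
  −(0.049)·ln(0.049) = 0.1478
  −(0.703)·ln(0.703) = 0.2477
  −(0.197)·ln(0.197) = 0.3200
  −(0.051)·ln(0.051) = 0.1518
Sum: 0.1478 + 0.2477 + 0.3200 + 0.1518 = 0.867 nats.

0.867 nats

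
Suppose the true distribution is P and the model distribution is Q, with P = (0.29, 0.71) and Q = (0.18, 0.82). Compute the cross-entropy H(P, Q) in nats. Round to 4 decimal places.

H(P,Q) = −Σ p·ln q.
  −0.29·ln(0.18) = 0.49729
  −0.71·ln(0.82) = 0.14090
H(P,Q) = 0.6382 nats.

0.6382 nats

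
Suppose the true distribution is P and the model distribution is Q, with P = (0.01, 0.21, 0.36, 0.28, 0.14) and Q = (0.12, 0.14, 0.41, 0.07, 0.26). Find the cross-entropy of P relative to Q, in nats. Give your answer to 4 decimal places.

1.6882 nats

H(P,Q) = −Σ p·ln q.
  −0.01·ln(0.12) = 0.02120
  −0.21·ln(0.14) = 0.41288
  −0.36·ln(0.41) = 0.32098
  −0.28·ln(0.07) = 0.74459
  −0.14·ln(0.26) = 0.18859
H(P,Q) = 1.6882 nats.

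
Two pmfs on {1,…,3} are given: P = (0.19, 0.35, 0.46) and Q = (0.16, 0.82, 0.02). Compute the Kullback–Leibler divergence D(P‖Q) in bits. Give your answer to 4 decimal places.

1.6981 bits

D(P‖Q) = Σ p·log₂(p/q).
  0.19·log₂(0.19/0.16) = 0.04711
  0.35·log₂(0.35/0.82) = -0.42989
  0.46·log₂(0.46/0.02) = 2.08084
D(P‖Q) = 1.6981 bits.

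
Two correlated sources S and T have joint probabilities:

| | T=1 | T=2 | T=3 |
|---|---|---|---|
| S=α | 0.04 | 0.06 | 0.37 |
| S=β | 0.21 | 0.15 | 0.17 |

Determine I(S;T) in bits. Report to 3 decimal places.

Marginals: p(S) = (0.4700, 0.5300), p(T) = (0.2500, 0.2100, 0.5400).
I(S;T) = H(S) + H(T) − H(S,T).
H(S) = 0.9974, H(T) = 1.4529, H(S,T) = 2.2780.
I(S;T) = 0.9974 + 1.4529 − 2.2780 = 0.172 bits.

0.172 bits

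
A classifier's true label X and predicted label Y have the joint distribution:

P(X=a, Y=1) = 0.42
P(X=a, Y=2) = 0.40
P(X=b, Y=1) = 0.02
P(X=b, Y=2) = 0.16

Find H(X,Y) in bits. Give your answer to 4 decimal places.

1.5903 bits

H(X,Y) = −Σ p(x,y)·log₂ p(x,y) over all 4 cells.
  cell (a,1): −0.42·log₂0.42 = 0.52565
  cell (a,2): −0.40·log₂0.40 = 0.52877
  cell (b,1): −0.02·log₂0.02 = 0.11288
  cell (b,2): −0.16·log₂0.16 = 0.42302
Sum = 1.5903 bits.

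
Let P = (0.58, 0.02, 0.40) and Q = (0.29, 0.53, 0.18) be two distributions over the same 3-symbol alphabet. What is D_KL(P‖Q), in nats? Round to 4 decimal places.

D(P‖Q) = Σ p·ln(p/q).
  0.58·ln(0.58/0.29) = 0.40203
  0.02·ln(0.02/0.53) = -0.06554
  0.40·ln(0.40/0.18) = 0.31940
D(P‖Q) = 0.6559 nats.

0.6559 nats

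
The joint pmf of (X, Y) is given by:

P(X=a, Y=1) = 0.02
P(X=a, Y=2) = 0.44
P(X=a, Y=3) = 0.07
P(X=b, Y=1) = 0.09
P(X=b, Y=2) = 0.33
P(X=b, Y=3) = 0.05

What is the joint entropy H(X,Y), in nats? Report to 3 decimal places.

1.358 nats

H(X,Y) = −Σ p(x,y)·ln p(x,y) over all 6 cells.
  cell (a,1): −0.02·ln0.02 = 0.0782
  cell (a,2): −0.44·ln0.44 = 0.3612
  cell (a,3): −0.07·ln0.07 = 0.1861
  cell (b,1): −0.09·ln0.09 = 0.2167
  cell (b,2): −0.33·ln0.33 = 0.3659
  cell (b,3): −0.05·ln0.05 = 0.1498
Sum = 1.358 nats.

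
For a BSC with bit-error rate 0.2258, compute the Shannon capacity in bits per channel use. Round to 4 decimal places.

Binary symmetric channel: C = 1 − h₂(ε) where h₂ is the binary entropy function.
h₂(0.2258) = −0.2258·log₂0.2258 − 0.7742·log₂0.7742 = 0.7706.
C = 1 − 0.7706 = 0.2294 bits per channel use.

0.2294 bits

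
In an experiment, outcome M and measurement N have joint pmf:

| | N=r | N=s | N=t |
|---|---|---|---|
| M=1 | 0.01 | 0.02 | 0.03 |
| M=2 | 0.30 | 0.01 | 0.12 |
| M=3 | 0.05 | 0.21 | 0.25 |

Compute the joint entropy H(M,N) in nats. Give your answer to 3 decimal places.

H(M,N) = −Σ p(x,y)·ln p(x,y) over all 9 cells.
  cell (1,r): −0.01·ln0.01 = 0.0461
  cell (1,s): −0.02·ln0.02 = 0.0782
  cell (1,t): −0.03·ln0.03 = 0.1052
  cell (2,r): −0.30·ln0.30 = 0.3612
  cell (2,s): −0.01·ln0.01 = 0.0461
  cell (2,t): −0.12·ln0.12 = 0.2544
  cell (3,r): −0.05·ln0.05 = 0.1498
  cell (3,s): −0.21·ln0.21 = 0.3277
  cell (3,t): −0.25·ln0.25 = 0.3466
Sum = 1.715 nats.

1.715 nats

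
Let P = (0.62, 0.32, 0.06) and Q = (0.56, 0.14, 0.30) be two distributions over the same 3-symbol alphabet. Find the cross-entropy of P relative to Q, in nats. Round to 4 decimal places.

1.0609 nats

H(P,Q) = −Σ p·ln q.
  −0.62·ln(0.56) = 0.35949
  −0.32·ln(0.14) = 0.62916
  −0.06·ln(0.30) = 0.07224
H(P,Q) = 1.0609 nats.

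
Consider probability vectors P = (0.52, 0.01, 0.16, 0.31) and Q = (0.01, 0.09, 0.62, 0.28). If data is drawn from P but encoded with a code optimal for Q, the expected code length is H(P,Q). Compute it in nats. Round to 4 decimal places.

2.8899 nats

H(P,Q) = −Σ p·ln q.
  −0.52·ln(0.01) = 2.39469
  −0.01·ln(0.09) = 0.02408
  −0.16·ln(0.62) = 0.07649
  −0.31·ln(0.28) = 0.39462
H(P,Q) = 2.8899 nats.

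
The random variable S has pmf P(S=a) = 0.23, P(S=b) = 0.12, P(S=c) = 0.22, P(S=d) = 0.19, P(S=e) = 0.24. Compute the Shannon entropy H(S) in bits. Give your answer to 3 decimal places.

2.285 bits

H(S) = −Σ p·log₂ p.
  −(0.23)·log₂(0.23) = 0.4877
  −(0.12)·log₂(0.12) = 0.3671
  −(0.22)·log₂(0.22) = 0.4806
  −(0.19)·log₂(0.19) = 0.4552
  −(0.24)·log₂(0.24) = 0.4941
Sum: 0.4877 + 0.3671 + 0.4806 + 0.4552 + 0.4941 = 2.285 bits.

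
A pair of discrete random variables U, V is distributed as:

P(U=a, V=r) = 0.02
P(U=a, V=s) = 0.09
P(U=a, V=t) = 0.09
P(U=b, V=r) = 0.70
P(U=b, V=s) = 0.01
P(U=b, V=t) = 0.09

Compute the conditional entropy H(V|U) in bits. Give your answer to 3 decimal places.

0.756 bits

Chain rule: H(V|U) = H(U,V) − H(U).
Marginals: p(U) = (0.2000, 0.8000), p(V) = (0.7200, 0.1000, 0.1800).
H(U,V) = 1.4775 bits; H(U) = 0.7219 bits.
H(V|U) = 1.4775 − 0.7219 = 0.756 bits.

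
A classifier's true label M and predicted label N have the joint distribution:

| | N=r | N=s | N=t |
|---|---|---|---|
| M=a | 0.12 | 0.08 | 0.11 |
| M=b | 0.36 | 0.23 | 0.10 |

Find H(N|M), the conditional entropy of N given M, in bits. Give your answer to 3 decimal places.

1.466 bits

Chain rule: H(N|M) = H(M,N) − H(M).
Marginals: p(M) = (0.3100, 0.6900), p(N) = (0.4800, 0.3100, 0.2100).
H(M,N) = 2.3593 bits; H(M) = 0.8932 bits.
H(N|M) = 2.3593 − 0.8932 = 1.466 bits.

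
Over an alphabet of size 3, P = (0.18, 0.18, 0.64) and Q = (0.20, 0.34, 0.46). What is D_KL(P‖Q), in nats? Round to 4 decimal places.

D(P‖Q) = Σ p·ln(p/q).
  0.18·ln(0.18/0.20) = -0.01896
  0.18·ln(0.18/0.34) = -0.11448
  0.64·ln(0.64/0.46) = 0.21135
D(P‖Q) = 0.0779 nats.

0.0779 nats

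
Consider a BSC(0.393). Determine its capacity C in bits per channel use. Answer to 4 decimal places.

0.0333 bits

Binary symmetric channel: C = 1 − h₂(ε) where h₂ is the binary entropy function.
h₂(0.393) = −0.393·log₂0.393 − 0.607·log₂0.607 = 0.9667.
C = 1 − 0.9667 = 0.0333 bits per channel use.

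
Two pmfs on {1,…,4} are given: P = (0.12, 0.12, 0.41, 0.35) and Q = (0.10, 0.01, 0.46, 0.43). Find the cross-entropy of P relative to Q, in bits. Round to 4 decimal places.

H(P,Q) = −Σ p·log₂ q.
  −0.12·log₂(0.10) = 0.39863
  −0.12·log₂(0.01) = 0.79726
  −0.41·log₂(0.46) = 0.45932
  −0.35·log₂(0.43) = 0.42616
H(P,Q) = 2.0814 bits.

2.0814 bits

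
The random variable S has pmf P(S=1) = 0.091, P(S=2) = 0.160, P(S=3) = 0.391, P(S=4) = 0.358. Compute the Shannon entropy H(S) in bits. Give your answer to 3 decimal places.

1.798 bits

H(S) = −Σ p·log₂ p.
  −(0.091)·log₂(0.091) = 0.3147
  −(0.160)·log₂(0.160) = 0.4230
  −(0.391)·log₂(0.391) = 0.5297
  −(0.358)·log₂(0.358) = 0.5305
Sum: 0.3147 + 0.4230 + 0.5297 + 0.5305 = 1.798 bits.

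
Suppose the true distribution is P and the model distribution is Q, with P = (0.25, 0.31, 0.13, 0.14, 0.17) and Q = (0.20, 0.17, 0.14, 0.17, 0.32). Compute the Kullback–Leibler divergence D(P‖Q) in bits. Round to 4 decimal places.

0.1409 bits

D(P‖Q) = Σ p·log₂(p/q).
  0.25·log₂(0.25/0.20) = 0.08048
  0.31·log₂(0.31/0.17) = 0.26869
  0.13·log₂(0.13/0.14) = -0.01390
  0.14·log₂(0.14/0.17) = -0.03922
  0.17·log₂(0.17/0.32) = -0.15513
D(P‖Q) = 0.1409 bits.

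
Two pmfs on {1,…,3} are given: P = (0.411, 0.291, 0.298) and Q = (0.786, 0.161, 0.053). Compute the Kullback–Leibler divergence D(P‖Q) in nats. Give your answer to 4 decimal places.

D(P‖Q) = Σ p·ln(p/q).
  0.411·ln(0.411/0.786) = -0.26648
  0.291·ln(0.291/0.161) = 0.17225
  0.298·ln(0.298/0.053) = 0.51459
D(P‖Q) = 0.4204 nats.

0.4204 nats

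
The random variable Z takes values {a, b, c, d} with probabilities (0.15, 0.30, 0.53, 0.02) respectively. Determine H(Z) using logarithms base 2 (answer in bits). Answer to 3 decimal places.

H(Z) = −Σ p·log₂ p.
  −(0.15)·log₂(0.15) = 0.4105
  −(0.30)·log₂(0.30) = 0.5211
  −(0.53)·log₂(0.53) = 0.4854
  −(0.02)·log₂(0.02) = 0.1129
Sum: 0.4105 + 0.5211 + 0.4854 + 0.1129 = 1.530 bits.

1.530 bits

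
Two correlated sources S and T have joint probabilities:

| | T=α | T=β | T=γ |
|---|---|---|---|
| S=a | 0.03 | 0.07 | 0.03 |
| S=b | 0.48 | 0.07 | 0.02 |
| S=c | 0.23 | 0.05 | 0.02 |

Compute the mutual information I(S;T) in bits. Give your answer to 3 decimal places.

0.133 bits

Marginals: p(S) = (0.1300, 0.5700, 0.3000), p(T) = (0.7400, 0.1900, 0.0700).
I(S;T) = Σ p(x,y)·log₂[p(x,y)/(p(x)p(y))].
  (a,α): 0.03·log₂(0.3119) = -0.0504
  (a,β): 0.07·log₂(2.8340) = 0.1052
  (a,γ): 0.03·log₂(3.2967) = 0.0516
  (b,α): 0.48·log₂(1.1380) = 0.0895
  (b,β): 0.07·log₂(0.6464) = -0.0441
  (b,γ): 0.02·log₂(0.5013) = -0.0199
  (c,α): 0.23·log₂(1.0360) = 0.0117
  (c,β): 0.05·log₂(0.8772) = -0.0095
  (c,γ): 0.02·log₂(0.9524) = -0.0014
Sum = 0.133 bits.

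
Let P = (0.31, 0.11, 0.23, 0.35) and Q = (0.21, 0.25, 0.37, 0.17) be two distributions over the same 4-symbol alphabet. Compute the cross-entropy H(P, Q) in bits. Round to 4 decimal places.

2.1426 bits

H(P,Q) = −Σ p·log₂ q.
  −0.31·log₂(0.21) = 0.69798
  −0.11·log₂(0.25) = 0.22000
  −0.23·log₂(0.37) = 0.32991
  −0.35·log₂(0.17) = 0.89474
H(P,Q) = 2.1426 bits.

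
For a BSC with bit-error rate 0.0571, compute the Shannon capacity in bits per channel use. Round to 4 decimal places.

0.6842 bits

Binary symmetric channel: C = 1 − h₂(ε) where h₂ is the binary entropy function.
h₂(0.0571) = −0.0571·log₂0.0571 − 0.9429·log₂0.9429 = 0.3158.
C = 1 − 0.3158 = 0.6842 bits per channel use.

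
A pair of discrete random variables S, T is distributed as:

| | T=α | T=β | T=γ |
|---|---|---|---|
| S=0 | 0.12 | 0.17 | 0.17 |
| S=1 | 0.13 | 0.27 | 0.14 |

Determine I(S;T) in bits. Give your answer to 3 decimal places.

Marginals: p(S) = (0.4600, 0.5400), p(T) = (0.2500, 0.4400, 0.3100).
I(S;T) = H(S) + H(T) − H(S,T).
H(S) = 0.9954, H(T) = 1.5449, H(S,T) = 2.5260.
I(S;T) = 0.9954 + 1.5449 − 2.5260 = 0.014 bits.

0.014 bits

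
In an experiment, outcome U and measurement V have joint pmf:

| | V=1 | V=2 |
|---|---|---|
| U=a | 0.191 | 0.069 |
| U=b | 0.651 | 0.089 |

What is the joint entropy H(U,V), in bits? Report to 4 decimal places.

1.4361 bits

H(U,V) = −Σ p(x,y)·log₂ p(x,y) over all 4 cells.
  cell (a,1): −0.191·log₂0.191 = 0.45618
  cell (a,2): −0.069·log₂0.069 = 0.26615
  cell (b,1): −0.651·log₂0.651 = 0.40315
  cell (b,2): −0.089·log₂0.089 = 0.31061
Sum = 1.4361 bits.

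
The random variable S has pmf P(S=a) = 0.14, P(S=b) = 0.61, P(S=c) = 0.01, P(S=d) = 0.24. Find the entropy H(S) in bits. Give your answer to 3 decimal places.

H(S) = −Σ p·log₂ p.
  −(0.14)·log₂(0.14) = 0.3971
  −(0.61)·log₂(0.61) = 0.4350
  −(0.01)·log₂(0.01) = 0.0664
  −(0.24)·log₂(0.24) = 0.4941
Sum: 0.3971 + 0.4350 + 0.0664 + 0.4941 = 1.393 bits.

1.393 bits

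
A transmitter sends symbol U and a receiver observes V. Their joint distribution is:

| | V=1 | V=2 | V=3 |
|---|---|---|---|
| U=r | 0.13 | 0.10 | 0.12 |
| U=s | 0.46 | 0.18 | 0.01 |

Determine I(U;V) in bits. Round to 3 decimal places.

Marginals: p(U) = (0.3500, 0.6500), p(V) = (0.5900, 0.2800, 0.1300).
I(U;V) = Σ p(x,y)·log₂[p(x,y)/(p(x)p(y))].
  (r,1): 0.13·log₂(0.6295) = -0.0868
  (r,2): 0.10·log₂(1.0204) = 0.0029
  (r,3): 0.12·log₂(2.6374) = 0.1679
  (s,1): 0.46·log₂(1.1995) = 0.1207
  (s,2): 0.18·log₂(0.9890) = -0.0029
  (s,3): 0.01·log₂(0.1183) = -0.0308
Sum = 0.171 bits.

0.171 bits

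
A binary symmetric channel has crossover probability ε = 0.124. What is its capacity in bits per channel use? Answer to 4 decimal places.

Binary symmetric channel: C = 1 − h₂(ε) where h₂ is the binary entropy function.
h₂(0.124) = −0.124·log₂0.124 − 0.876·log₂0.876 = 0.5408.
C = 1 − 0.5408 = 0.4592 bits per channel use.

0.4592 bits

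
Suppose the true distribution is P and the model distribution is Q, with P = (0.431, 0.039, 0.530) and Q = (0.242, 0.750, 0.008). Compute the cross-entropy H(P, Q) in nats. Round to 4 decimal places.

3.1817 nats

H(P,Q) = −Σ p·ln q.
  −0.431·ln(0.242) = 0.61151
  −0.039·ln(0.750) = 0.01122
  −0.530·ln(0.008) = 2.55901
H(P,Q) = 3.1817 nats.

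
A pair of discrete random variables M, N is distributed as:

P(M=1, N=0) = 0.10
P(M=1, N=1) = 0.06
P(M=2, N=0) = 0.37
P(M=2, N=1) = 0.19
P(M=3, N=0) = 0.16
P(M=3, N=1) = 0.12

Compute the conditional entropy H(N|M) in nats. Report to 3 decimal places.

0.656 nats

Marginals: p(M) = (0.1600, 0.5600, 0.2800), p(N) = (0.6300, 0.3700).
H(N|M) = Σ p(M) · H(N|M=·).
  M=1: p=0.1600, H(N|M=1) = 0.6616
  M=2: p=0.5600, H(N|M=2) = 0.6406
  M=3: p=0.2800, H(N|M=3) = 0.6829
Weighted sum = 0.656 nats.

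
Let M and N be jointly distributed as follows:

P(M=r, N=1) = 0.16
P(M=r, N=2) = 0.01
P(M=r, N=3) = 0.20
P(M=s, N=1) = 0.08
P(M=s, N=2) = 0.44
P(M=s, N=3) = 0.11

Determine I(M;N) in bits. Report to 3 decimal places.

0.370 bits

Marginals: p(M) = (0.3700, 0.6300), p(N) = (0.2400, 0.4500, 0.3100).
I(M;N) = Σ p(x,y)·log₂[p(x,y)/(p(x)p(y))].
  (r,1): 0.16·log₂(1.8018) = 0.1359
  (r,2): 0.01·log₂(0.0601) = -0.0406
  (r,3): 0.20·log₂(1.7437) = 0.1604
  (s,1): 0.08·log₂(0.5291) = -0.0735
  (s,2): 0.44·log₂(1.5520) = 0.2790
  (s,3): 0.11·log₂(0.5632) = -0.0911
Sum = 0.370 bits.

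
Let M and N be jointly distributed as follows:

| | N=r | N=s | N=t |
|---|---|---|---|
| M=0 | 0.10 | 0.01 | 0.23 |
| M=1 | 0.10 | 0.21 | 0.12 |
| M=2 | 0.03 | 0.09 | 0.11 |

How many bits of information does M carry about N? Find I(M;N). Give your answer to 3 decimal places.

0.194 bits

Marginals: p(M) = (0.3400, 0.4300, 0.2300), p(N) = (0.2300, 0.3100, 0.4600).
I(M;N) = Σ p(x,y)·log₂[p(x,y)/(p(x)p(y))].
  (0,r): 0.10·log₂(1.2788) = 0.0355
  (0,s): 0.01·log₂(0.0949) = -0.0340
  (0,t): 0.23·log₂(1.4706) = 0.1280
  (1,r): 0.10·log₂(1.0111) = 0.0016
  (1,s): 0.21·log₂(1.5754) = 0.1377
  (1,t): 0.12·log₂(0.6067) = -0.0865
  (2,r): 0.03·log₂(0.5671) = -0.0245
  (2,s): 0.09·log₂(1.2623) = 0.0302
  (2,t): 0.11·log₂(1.0397) = 0.0062
Sum = 0.194 bits.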